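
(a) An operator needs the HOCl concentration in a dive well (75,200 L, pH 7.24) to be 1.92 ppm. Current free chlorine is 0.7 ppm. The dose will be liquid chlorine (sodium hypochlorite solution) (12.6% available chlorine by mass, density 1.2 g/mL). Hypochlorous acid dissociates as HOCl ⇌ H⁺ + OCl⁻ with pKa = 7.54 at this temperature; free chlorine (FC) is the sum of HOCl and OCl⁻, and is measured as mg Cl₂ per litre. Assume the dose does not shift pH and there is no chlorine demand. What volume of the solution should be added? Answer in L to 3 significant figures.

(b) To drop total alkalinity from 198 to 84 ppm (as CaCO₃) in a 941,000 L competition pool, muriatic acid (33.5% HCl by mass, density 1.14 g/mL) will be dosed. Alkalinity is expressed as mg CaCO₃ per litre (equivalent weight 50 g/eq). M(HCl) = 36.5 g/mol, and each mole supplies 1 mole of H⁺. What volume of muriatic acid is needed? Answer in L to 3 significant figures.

(a) [OCl⁻]/[HOCl] = 10^(pH − pKa) = 10^(7.24 − 7.54) = 0.5012; fraction as HOCl = 1/(1 + 0.5012) = 0.6661.
(a) Free chlorine required for 1.92 ppm HOCl: 1.92 / 0.6661 = 2.882 ppm.
(a) FC to add: 2.882 − 0.7 = 2.182 mg/L as Cl₂.
(a) Cl₂ equivalent: 2.182 mg/L × 75,200 L = 164.1 g.
(a) Product at 12.6% available Cl: 164.1 / 0.126 = 1302 g.
(a) Volume: 1302 g ÷ 1.2 g/mL = 1085 mL.

(b) Alkalinity to neutralize: (198 − 84) = 114 mg/L as CaCO₃ × 941,000 L = 107,300 g as CaCO₃.
(b) Equivalents of H⁺ required: 107,300 ÷ 50 g/eq = 2145 eq = 2145 mol HCl.
(b) Mass of HCl: 2145 × 36.5 = 78,310 g.
(b) Mass of 33.5% solution: 78,310 / 0.335 = 233,800 g.
(b) Volume: 233,800 g ÷ 1.14 g/mL = 205,100 mL.

(a) 1.09 L; (b) 205 L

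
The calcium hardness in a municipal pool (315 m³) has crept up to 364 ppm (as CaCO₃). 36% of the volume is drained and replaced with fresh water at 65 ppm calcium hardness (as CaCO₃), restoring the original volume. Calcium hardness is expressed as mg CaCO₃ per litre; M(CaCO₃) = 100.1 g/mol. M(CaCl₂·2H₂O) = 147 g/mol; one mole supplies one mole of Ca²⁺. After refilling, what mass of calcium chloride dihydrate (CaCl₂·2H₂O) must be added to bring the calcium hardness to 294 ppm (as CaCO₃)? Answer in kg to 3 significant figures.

Volume: 315 m³ = 315,000 L.
After draining 36% and refilling: 364 × 0.64 + 65 × 0.36 = 256.36 ppm.
Deficit to target: 294 − 256.36 = 37.64 mg/L.
As CaCO₃: 37.64 mg/L × 315,000 L = 11,860 g; ÷ 100.1 = 118.4 mol Ca²⁺.
Mass: 118.4 × 147 = 17,410 g.

17.4 kg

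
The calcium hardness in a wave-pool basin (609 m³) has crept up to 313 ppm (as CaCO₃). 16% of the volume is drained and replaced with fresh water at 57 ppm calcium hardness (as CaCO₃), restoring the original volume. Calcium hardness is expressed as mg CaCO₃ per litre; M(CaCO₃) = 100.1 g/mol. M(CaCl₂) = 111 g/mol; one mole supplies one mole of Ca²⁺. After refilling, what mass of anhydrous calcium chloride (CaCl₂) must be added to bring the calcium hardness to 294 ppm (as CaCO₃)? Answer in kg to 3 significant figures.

Volume: 609 m³ = 609,000 L.
After draining 16% and refilling: 313 × 0.84 + 57 × 0.16 = 272.04 ppm.
Deficit to target: 294 − 272.04 = 21.96 mg/L.
As CaCO₃: 21.96 mg/L × 609,000 L = 13,370 g; ÷ 100.1 = 133.6 mol Ca²⁺.
Mass: 133.6 × 111 = 14,830 g.

14.8 kg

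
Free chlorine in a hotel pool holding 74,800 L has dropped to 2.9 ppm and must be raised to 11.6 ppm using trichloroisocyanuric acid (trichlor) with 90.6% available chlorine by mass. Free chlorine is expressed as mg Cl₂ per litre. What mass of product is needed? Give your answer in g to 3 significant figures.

Chlorine deficit: 11.6 − 2.9 = 8.7 ppm = 8.7 mg/L as Cl₂.
Cl₂ equivalent needed: 8.7 mg/L × 74,800 L = 650,800 mg = 650.8 g.
Product at 90.6% available chlorine: 650.8 / 0.906 = 718.3 g.

718 g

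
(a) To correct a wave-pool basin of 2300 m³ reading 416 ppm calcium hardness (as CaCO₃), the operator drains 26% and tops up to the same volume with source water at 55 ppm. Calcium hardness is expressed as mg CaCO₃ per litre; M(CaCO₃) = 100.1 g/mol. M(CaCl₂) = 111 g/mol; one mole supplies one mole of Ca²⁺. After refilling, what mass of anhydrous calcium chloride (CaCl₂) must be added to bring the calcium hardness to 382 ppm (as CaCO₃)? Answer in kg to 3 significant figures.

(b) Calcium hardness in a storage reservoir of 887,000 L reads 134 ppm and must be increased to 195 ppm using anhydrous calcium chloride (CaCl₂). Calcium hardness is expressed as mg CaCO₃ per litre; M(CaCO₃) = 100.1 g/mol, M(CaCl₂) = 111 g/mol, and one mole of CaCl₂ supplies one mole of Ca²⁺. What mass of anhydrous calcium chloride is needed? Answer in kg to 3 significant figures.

(a) Volume: 2300 m³ = 2,300,000 L.
(a) After draining 26% and refilling: 416 × 0.74 + 55 × 0.26 = 322.14 ppm.
(a) Deficit to target: 382 − 322.14 = 59.86 mg/L.
(a) As CaCO₃: 59.86 mg/L × 2,300,000 L = 137,700 g; ÷ 100.1 = 1375 mol Ca²⁺.
(a) Mass: 1375 × 111 = 152,700 g.

(b) Hardness to add: (195 − 134) = 61 mg/L as CaCO₃ × 887,000 L = 54,110 g as CaCO₃.
(b) Moles of Ca²⁺ (1 mol Ca²⁺ ≡ 1 mol CaCO₃): 54,110 / 100.1 g/mol = 540.5 mol.
(b) Mass of CaCl₂: 540.5 × 111 = 60,000 g.

(a) 153 kg; (b) 60.0 kg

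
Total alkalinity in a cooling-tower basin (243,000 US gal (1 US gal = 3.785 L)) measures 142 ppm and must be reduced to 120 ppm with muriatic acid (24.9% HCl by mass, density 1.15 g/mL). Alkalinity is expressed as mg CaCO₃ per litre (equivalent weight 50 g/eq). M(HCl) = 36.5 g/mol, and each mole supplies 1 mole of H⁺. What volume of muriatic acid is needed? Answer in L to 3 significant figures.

51.6 L

Volume: 243,000 US gal × 3.785 L/gal = 919,755 L.
Alkalinity to neutralize: (142 − 120) = 22 mg/L as CaCO₃ × 919,755 L = 20,230 g as CaCO₃.
Equivalents of H⁺ required: 20,230 ÷ 50 g/eq = 404.7 eq = 404.7 mol HCl.
Mass of HCl: 404.7 × 36.5 = 14,770 g.
Mass of 24.9% solution: 14,770 / 0.249 = 59,320 g.
Volume: 59,320 g ÷ 1.15 g/mL = 51,580 mL.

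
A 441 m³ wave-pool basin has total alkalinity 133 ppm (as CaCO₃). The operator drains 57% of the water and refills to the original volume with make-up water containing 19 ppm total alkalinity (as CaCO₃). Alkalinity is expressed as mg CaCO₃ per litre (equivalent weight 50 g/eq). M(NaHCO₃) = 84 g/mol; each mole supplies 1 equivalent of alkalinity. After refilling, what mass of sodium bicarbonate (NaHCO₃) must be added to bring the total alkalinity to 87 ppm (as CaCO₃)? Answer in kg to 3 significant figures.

14.1 kg

Volume: 441 m³ = 441,000 L.
After draining 57% and refilling: 133 × 0.43 + 19 × 0.57 = 68.02 ppm.
Deficit to target: 87 − 68.02 = 18.98 mg/L.
As CaCO₃: 18.98 mg/L × 441,000 L = 8370 g; ÷ 50 g/eq ÷ 1 = 167.4 mol NaHCO₃.
Mass: 167.4 × 84 = 14,060 g.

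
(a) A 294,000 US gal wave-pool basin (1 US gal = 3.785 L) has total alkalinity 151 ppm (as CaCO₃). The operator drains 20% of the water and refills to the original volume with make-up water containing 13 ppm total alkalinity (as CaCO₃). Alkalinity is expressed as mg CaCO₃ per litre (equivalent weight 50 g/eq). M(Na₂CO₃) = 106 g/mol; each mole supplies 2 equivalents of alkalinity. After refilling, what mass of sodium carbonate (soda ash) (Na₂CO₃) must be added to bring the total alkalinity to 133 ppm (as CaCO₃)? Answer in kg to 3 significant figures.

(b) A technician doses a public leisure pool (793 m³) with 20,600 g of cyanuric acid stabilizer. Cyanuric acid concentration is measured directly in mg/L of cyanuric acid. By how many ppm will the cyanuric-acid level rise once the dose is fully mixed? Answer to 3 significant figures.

(a) Volume: 294,000 US gal × 3.785 L/gal = 1,112,790 L.
(a) After draining 20% and refilling: 151 × 0.80 + 13 × 0.20 = 123.4 ppm.
(a) Deficit to target: 133 − 123.4 = 9.6 mg/L.
(a) As CaCO₃: 9.6 mg/L × 1,112,790 L = 10,680 g; ÷ 50 g/eq ÷ 2 = 106.8 mol Na₂CO₃.
(a) Mass: 106.8 × 106 = 11,320 g.

(b) Volume: 793 m³ = 793,000 L.
(b) Rise: 20,600 g / 793,000 L × 1000 = 25.98 mg/L.

(a) 11.3 kg; (b) 26.0 ppm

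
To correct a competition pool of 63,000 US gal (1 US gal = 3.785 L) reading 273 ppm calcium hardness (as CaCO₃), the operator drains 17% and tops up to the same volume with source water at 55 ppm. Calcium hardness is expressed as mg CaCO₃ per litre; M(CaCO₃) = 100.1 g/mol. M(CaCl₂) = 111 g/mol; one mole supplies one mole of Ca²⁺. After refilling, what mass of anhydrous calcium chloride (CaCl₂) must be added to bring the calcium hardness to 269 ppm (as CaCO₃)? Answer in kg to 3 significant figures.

Volume: 63,000 US gal × 3.785 L/gal = 238,455 L.
After draining 17% and refilling: 273 × 0.83 + 55 × 0.17 = 235.94 ppm.
Deficit to target: 269 − 235.94 = 33.06 mg/L.
As CaCO₃: 33.06 mg/L × 238,455 L = 7883 g; ÷ 100.1 = 78.75 mol Ca²⁺.
Mass: 78.75 × 111 = 8742 g.

8.74 kg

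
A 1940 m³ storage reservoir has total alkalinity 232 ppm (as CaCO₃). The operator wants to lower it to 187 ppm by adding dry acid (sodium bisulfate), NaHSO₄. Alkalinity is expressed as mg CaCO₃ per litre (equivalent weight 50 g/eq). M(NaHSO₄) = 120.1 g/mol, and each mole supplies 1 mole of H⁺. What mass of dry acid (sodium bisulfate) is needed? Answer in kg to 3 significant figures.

Volume: 1940 m³ = 1,940,000 L.
Alkalinity to neutralize: (232 − 187) = 45 mg/L as CaCO₃ × 1,940,000 L = 87,300 g as CaCO₃.
Equivalents of H⁺ required: 87,300 ÷ 50 g/eq = 1746 eq = 1746 mol NaHSO₄.
Mass of NaHSO₄: 1746 × 120.1 = 209,700 g.

210 kg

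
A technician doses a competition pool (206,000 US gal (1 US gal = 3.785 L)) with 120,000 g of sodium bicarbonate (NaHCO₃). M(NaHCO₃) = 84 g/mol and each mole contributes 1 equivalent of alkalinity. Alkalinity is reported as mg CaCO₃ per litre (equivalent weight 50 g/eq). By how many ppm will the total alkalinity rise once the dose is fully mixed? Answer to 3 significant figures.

91.6 ppm

Volume: 206,000 US gal × 3.785 L/gal = 779,710 L.
Moles of NaHCO₃: 120,000 g ÷ 84 g/mol = 1429 mol → 1429 eq of alkalinity.
As CaCO₃: 1429 eq × 50 g/eq = 71,430 g.
Rise: 71,430 g / 779,710 L × 1000 = 91.61 mg/L.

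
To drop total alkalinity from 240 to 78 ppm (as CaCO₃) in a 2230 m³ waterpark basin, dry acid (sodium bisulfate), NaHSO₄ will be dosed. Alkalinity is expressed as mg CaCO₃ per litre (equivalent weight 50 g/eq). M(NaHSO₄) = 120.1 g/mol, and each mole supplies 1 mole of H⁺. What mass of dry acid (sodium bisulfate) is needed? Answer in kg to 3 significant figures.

868 kg

Volume: 2230 m³ = 2,230,000 L.
Alkalinity to neutralize: (240 − 78) = 162 mg/L as CaCO₃ × 2,230,000 L = 361,300 g as CaCO₃.
Equivalents of H⁺ required: 361,300 ÷ 50 g/eq = 7225 eq = 7225 mol NaHSO₄.
Mass of NaHSO₄: 7225 × 120.1 = 867,700 g.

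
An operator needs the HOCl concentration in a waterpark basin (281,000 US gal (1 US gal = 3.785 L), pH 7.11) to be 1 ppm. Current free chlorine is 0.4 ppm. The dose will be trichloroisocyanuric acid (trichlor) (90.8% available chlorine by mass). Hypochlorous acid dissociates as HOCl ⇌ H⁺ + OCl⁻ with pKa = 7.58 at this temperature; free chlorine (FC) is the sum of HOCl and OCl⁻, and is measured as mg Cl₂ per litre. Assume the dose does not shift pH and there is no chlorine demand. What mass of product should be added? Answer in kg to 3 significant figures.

Volume: 281,000 US gal × 3.785 L/gal = 1,063,585 L.
[OCl⁻]/[HOCl] = 10^(pH − pKa) = 10^(7.11 − 7.58) = 0.3388; fraction as HOCl = 1/(1 + 0.3388) = 0.7469.
Free chlorine required for 1 ppm HOCl: 1 / 0.7469 = 1.339 ppm.
FC to add: 1.339 − 0.4 = 0.9388 mg/L as Cl₂.
Cl₂ equivalent: 0.9388 mg/L × 1,063,585 L = 998.5 g.
Product at 90.8% available Cl: 998.5 / 0.908 = 1100 g.

1.10 kg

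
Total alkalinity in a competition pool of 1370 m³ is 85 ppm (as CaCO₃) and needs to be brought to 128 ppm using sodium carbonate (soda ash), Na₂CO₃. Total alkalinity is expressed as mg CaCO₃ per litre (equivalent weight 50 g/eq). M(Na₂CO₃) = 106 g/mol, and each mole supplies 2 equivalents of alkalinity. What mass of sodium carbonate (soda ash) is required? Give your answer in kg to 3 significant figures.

Volume: 1370 m³ = 1,370,000 L.
Alkalinity to add: (128 − 85) = 43 mg/L as CaCO₃ × 1,370,000 L = 58,910 g as CaCO₃.
Equivalents: 58,910 g ÷ 50 g/eq = 1178 eq.
Each mole of Na₂CO₃ supplies 2 eq, so 1178 / 2 = 589.1 mol.
Mass: 589.1 mol × 106 g/mol = 62,440 g.

62.4 kg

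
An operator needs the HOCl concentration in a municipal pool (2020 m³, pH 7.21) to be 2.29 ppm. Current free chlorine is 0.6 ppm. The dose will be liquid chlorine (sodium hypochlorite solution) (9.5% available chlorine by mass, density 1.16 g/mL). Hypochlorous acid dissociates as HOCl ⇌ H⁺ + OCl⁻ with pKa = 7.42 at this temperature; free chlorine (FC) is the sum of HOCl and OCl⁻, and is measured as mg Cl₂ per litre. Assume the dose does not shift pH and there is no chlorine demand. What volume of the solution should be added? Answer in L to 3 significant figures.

Volume: 2020 m³ = 2,020,000 L.
[OCl⁻]/[HOCl] = 10^(pH − pKa) = 10^(7.21 − 7.42) = 0.6166; fraction as HOCl = 1/(1 + 0.6166) = 0.6186.
Free chlorine required for 2.29 ppm HOCl: 2.29 / 0.6186 = 3.702 ppm.
FC to add: 3.702 − 0.6 = 3.102 mg/L as Cl₂.
Cl₂ equivalent: 3.102 mg/L × 2,020,000 L = 6266 g.
Product at 9.5% available Cl: 6266 / 0.095 = 65,960 g.
Volume: 65,960 g ÷ 1.16 g/mL = 56,860 mL.

56.9 L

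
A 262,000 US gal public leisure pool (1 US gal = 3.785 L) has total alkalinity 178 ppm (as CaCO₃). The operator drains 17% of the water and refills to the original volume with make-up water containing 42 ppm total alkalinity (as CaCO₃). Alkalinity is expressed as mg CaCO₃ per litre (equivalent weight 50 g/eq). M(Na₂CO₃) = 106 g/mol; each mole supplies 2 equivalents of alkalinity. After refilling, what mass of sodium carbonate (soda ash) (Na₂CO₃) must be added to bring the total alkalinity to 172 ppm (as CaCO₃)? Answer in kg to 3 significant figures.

18.0 kg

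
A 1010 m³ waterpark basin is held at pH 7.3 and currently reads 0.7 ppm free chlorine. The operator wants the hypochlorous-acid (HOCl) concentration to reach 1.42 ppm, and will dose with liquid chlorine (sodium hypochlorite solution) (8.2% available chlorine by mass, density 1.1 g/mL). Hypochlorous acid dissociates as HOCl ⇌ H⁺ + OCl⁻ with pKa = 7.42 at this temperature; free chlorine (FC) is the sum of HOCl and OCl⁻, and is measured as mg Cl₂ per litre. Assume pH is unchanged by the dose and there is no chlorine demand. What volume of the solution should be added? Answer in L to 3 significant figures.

20.1 L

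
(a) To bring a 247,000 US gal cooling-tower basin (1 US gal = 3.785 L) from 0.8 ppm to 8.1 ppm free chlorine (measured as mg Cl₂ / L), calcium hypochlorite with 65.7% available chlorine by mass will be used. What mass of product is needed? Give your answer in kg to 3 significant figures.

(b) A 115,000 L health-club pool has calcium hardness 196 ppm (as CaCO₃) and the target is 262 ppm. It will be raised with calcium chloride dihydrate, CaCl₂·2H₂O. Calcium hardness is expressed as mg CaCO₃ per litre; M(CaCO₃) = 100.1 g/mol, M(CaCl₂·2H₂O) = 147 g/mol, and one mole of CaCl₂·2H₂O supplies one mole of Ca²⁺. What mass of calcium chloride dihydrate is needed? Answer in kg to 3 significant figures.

(a) Volume: 247,000 US gal × 3.785 L/gal = 934,895 L.
(a) Chlorine deficit: 8.1 − 0.8 = 7.3 ppm = 7.3 mg/L as Cl₂.
(a) Cl₂ equivalent needed: 7.3 mg/L × 934,895 L = 6,825,000 mg = 6825 g.
(a) Product at 65.7% available chlorine: 6825 / 0.657 = 10,390 g.

(b) Hardness to add: (262 − 196) = 66 mg/L as CaCO₃ × 115,000 L = 7590 g as CaCO₃.
(b) Moles of Ca²⁺ (1 mol Ca²⁺ ≡ 1 mol CaCO₃): 7590 / 100.1 g/mol = 75.82 mol.
(b) Mass of CaCl₂·2H₂O: 75.82 × 147 = 11,150 g.

(a) 10.4 kg; (b) 11.1 kg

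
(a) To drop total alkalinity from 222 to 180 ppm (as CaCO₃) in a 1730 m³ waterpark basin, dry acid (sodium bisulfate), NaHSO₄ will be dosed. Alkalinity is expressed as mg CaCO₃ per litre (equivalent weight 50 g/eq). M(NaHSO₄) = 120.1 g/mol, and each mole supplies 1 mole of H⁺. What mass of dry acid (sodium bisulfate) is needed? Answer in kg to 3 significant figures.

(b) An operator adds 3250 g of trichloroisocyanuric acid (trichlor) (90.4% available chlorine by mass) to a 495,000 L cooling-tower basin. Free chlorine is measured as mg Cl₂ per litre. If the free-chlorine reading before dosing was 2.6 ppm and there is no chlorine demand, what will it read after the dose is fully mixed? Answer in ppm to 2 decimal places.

(a) Volume: 1730 m³ = 1,730,000 L.
(a) Alkalinity to neutralize: (222 − 180) = 42 mg/L as CaCO₃ × 1,730,000 L = 72,660 g as CaCO₃.
(a) Equivalents of H⁺ required: 72,660 ÷ 50 g/eq = 1453 eq = 1453 mol NaHSO₄.
(a) Mass of NaHSO₄: 1453 × 120.1 = 174,500 g.

(b) Available chlorine delivered: 3250 g × 0.904 = 2938 g as Cl₂.
(b) Concentration rise: 2938 g / 495,000 L = 5.935 mg/L = 5.94 ppm.
(b) Final FC: 2.6 + 5.94 = 8.54 ppm.

(a) 175 kg; (b) 8.54 ppm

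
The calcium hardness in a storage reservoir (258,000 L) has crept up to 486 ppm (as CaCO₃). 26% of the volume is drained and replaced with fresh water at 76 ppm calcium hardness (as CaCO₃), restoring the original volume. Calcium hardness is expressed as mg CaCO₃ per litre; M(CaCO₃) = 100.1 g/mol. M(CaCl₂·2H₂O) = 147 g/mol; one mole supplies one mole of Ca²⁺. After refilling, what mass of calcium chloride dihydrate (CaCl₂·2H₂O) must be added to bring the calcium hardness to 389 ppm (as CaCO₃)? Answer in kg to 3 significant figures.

3.64 kg

After draining 26% and refilling: 486 × 0.74 + 76 × 0.26 = 379.4 ppm.
Deficit to target: 389 − 379.4 = 9.6 mg/L.
As CaCO₃: 9.6 mg/L × 258,000 L = 2477 g; ÷ 100.1 = 24.74 mol Ca²⁺.
Mass: 24.74 × 147 = 3637 g.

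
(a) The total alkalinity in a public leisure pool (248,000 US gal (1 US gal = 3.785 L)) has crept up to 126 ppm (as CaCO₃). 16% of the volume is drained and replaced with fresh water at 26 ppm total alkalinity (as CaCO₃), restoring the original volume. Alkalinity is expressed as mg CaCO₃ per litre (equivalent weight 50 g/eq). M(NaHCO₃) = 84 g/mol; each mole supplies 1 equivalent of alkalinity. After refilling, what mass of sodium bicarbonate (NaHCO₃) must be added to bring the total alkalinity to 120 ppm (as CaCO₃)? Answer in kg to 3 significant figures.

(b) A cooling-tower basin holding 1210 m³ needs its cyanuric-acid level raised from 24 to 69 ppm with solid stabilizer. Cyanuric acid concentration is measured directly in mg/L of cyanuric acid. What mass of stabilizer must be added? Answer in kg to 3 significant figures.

(a) Volume: 248,000 US gal × 3.785 L/gal = 938,680 L.
(a) After draining 16% and refilling: 126 × 0.84 + 26 × 0.16 = 110 ppm.
(a) Deficit to target: 120 − 110 = 10 mg/L.
(a) As CaCO₃: 10 mg/L × 938,680 L = 9387 g; ÷ 50 g/eq ÷ 1 = 187.7 mol NaHCO₃.
(a) Mass: 187.7 × 84 = 15,770 g.

(b) Volume: 1210 m³ = 1,210,000 L.
(b) CYA to add: (69 − 24) = 45 mg/L × 1,210,000 L = 54,450 g cyanuric acid.

(a) 15.8 kg; (b) 54.5 kg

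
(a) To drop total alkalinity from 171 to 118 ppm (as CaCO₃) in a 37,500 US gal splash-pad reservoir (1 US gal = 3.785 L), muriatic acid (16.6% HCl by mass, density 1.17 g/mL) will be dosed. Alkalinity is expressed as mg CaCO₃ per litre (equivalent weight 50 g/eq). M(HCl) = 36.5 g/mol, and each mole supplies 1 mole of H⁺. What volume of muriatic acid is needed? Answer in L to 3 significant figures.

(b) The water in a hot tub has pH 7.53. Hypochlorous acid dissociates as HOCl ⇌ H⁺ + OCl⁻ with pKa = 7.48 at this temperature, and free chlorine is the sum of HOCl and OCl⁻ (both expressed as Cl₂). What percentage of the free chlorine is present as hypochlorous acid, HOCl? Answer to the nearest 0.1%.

(a) 28.3 L; (b) 47.1%

(a) Volume: 37,500 US gal × 3.785 L/gal = 141,938 L.
(a) Alkalinity to neutralize: (171 − 118) = 53 mg/L as CaCO₃ × 141,938 L = 7523 g as CaCO₃.
(a) Equivalents of H⁺ required: 7523 ÷ 50 g/eq = 150.5 eq = 150.5 mol HCl.
(a) Mass of HCl: 150.5 × 36.5 = 5492 g.
(a) Mass of 16.6% solution: 5492 / 0.166 = 33,080 g.
(a) Volume: 33,080 g ÷ 1.17 g/mL = 28,270 mL.

(b) [OCl⁻]/[HOCl] = 10^(pH − pKa) = 10^(7.53 − 7.48) = 10^0.05 = 1.122.
(b) Fraction as HOCl = 1 / (1 + 1.122) = 0.4712.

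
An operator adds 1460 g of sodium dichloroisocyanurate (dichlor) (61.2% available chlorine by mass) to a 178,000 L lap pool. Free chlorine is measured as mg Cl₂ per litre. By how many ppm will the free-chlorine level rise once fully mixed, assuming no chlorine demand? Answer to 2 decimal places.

Available chlorine delivered: 1460 g × 0.612 = 893.5 g as Cl₂.
Concentration rise: 893.5 g / 178,000 L = 5.02 mg/L = 5.02 ppm.

5.02 ppm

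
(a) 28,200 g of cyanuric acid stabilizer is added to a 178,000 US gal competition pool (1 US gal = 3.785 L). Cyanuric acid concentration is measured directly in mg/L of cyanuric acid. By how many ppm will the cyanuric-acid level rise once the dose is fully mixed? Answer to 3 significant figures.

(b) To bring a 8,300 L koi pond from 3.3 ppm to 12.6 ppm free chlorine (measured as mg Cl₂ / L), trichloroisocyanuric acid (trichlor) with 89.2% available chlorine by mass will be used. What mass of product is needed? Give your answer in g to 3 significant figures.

(a) Volume: 178,000 US gal × 3.785 L/gal = 673,730 L.
(a) Rise: 28,200 g / 673,730 L × 1000 = 41.86 mg/L.

(b) Chlorine deficit: 12.6 − 3.3 = 9.3 ppm = 9.3 mg/L as Cl₂.
(b) Cl₂ equivalent needed: 9.3 mg/L × 8,300 L = 77,190 mg = 77.19 g.
(b) Product at 89.2% available chlorine: 77.19 / 0.892 = 86.54 g.

(a) 41.9 ppm; (b) 86.5 g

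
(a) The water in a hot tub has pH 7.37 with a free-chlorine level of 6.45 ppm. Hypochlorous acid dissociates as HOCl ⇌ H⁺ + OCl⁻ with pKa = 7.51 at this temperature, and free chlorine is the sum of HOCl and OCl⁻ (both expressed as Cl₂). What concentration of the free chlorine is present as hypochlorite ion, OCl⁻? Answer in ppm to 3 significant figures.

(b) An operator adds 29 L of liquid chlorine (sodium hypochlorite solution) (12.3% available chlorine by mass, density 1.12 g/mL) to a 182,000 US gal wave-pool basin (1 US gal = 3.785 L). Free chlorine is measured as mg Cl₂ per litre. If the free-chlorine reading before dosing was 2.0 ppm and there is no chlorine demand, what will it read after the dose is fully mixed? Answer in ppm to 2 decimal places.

(a) [OCl⁻]/[HOCl] = 10^(pH − pKa) = 10^(7.37 − 7.51) = 10^-0.14 = 0.7244.
(a) Fraction as HOCl = 1 / (1 + 0.7244) = 0.5799.
(a) OCl⁻ = (1 − 0.5799) × 6.45 ppm = 2.71 ppm.

(b) Volume: 182,000 US gal × 3.785 L/gal = 688,870 L.
(b) Mass of solution: 29 L × 1000 mL/L × 1.12 g/mL = 32,480 g.
(b) Available chlorine delivered: 32,480 g × 0.123 = 3995 g as Cl₂.
(b) Concentration rise: 3995 g / 688,870 L = 5.799 mg/L = 5.80 ppm.
(b) Final FC: 2.0 + 5.80 = 7.80 ppm.

(a) 2.71 ppm; (b) 7.80 ppm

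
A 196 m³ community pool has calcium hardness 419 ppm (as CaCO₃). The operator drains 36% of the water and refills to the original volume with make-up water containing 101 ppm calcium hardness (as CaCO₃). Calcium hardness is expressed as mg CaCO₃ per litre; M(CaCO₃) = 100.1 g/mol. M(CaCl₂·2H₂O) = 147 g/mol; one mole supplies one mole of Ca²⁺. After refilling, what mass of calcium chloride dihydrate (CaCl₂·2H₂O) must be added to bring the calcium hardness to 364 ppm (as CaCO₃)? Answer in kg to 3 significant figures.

17.1 kg

Volume: 196 m³ = 196,000 L.
After draining 36% and refilling: 419 × 0.64 + 101 × 0.36 = 304.52 ppm.
Deficit to target: 364 − 304.52 = 59.48 mg/L.
As CaCO₃: 59.48 mg/L × 196,000 L = 11,660 g; ÷ 100.1 = 116.5 mol Ca²⁺.
Mass: 116.5 × 147 = 17,120 g.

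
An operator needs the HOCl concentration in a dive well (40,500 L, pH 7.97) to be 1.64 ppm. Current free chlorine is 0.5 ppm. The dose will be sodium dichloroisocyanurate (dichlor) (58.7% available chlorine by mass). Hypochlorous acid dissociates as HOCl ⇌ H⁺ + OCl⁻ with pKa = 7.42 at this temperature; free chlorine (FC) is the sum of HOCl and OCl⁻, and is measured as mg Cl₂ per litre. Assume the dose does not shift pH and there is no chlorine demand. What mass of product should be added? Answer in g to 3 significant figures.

[OCl⁻]/[HOCl] = 10^(pH − pKa) = 10^(7.97 − 7.42) = 3.548; fraction as HOCl = 1/(1 + 3.548) = 0.2199.
Free chlorine required for 1.64 ppm HOCl: 1.64 / 0.2199 = 7.459 ppm.
FC to add: 7.459 − 0.5 = 6.959 mg/L as Cl₂.
Cl₂ equivalent: 6.959 mg/L × 40,500 L = 281.8 g.
Product at 58.7% available Cl: 281.8 / 0.587 = 480.1 g.

480 g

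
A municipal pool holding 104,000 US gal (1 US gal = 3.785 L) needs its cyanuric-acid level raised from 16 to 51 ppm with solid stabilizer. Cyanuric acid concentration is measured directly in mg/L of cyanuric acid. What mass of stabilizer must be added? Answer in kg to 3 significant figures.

13.8 kg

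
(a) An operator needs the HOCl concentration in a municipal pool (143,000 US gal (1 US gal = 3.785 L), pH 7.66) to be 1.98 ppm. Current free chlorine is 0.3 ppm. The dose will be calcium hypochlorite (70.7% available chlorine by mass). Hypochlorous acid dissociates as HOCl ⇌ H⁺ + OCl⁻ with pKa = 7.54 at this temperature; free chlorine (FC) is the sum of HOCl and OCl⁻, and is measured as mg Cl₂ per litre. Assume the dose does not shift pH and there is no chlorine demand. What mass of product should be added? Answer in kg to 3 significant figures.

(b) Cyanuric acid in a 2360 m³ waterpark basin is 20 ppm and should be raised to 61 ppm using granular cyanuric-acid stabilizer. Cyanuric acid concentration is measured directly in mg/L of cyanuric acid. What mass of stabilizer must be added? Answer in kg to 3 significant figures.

(a) Volume: 143,000 US gal × 3.785 L/gal = 541,255 L.
(a) [OCl⁻]/[HOCl] = 10^(pH − pKa) = 10^(7.66 − 7.54) = 1.318; fraction as HOCl = 1/(1 + 1.318) = 0.4314.
(a) Free chlorine required for 1.98 ppm HOCl: 1.98 / 0.4314 = 4.59 ppm.
(a) FC to add: 4.59 − 0.3 = 4.29 mg/L as Cl₂.
(a) Cl₂ equivalent: 4.29 mg/L × 541,255 L = 2322 g.
(a) Product at 70.7% available Cl: 2322 / 0.707 = 3284 g.

(b) Volume: 2360 m³ = 2,360,000 L.
(b) CYA to add: (61 − 20) = 41 mg/L × 2,360,000 L = 96,760 g cyanuric acid.

(a) 3.28 kg; (b) 96.8 kg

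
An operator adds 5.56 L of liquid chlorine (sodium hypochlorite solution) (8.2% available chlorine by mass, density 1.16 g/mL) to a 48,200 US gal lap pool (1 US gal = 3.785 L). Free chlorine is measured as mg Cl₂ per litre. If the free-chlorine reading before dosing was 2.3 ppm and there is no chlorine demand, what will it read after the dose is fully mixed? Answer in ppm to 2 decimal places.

Volume: 48,200 US gal × 3.785 L/gal = 182,437 L.
Mass of solution: 5.56 L × 1000 mL/L × 1.16 g/mL = 6450 g.
Available chlorine delivered: 6450 g × 0.082 = 528.9 g as Cl₂.
Concentration rise: 528.9 g / 182,437 L = 2.899 mg/L = 2.90 ppm.
Final FC: 2.3 + 2.90 = 5.20 ppm.

5.20 ppm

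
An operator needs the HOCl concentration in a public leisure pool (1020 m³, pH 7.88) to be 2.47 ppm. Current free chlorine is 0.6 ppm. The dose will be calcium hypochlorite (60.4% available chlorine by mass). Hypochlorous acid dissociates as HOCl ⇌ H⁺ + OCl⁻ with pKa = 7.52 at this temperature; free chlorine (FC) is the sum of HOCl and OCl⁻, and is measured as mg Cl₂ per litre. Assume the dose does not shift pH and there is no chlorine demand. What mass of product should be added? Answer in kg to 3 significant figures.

12.7 kg

Volume: 1020 m³ = 1,020,000 L.
[OCl⁻]/[HOCl] = 10^(pH − pKa) = 10^(7.88 − 7.52) = 2.291; fraction as HOCl = 1/(1 + 2.291) = 0.3039.
Free chlorine required for 2.47 ppm HOCl: 2.47 / 0.3039 = 8.128 ppm.
FC to add: 8.128 − 0.6 = 7.528 mg/L as Cl₂.
Cl₂ equivalent: 7.528 mg/L × 1,020,000 L = 7679 g.
Product at 60.4% available Cl: 7679 / 0.604 = 12,710 g.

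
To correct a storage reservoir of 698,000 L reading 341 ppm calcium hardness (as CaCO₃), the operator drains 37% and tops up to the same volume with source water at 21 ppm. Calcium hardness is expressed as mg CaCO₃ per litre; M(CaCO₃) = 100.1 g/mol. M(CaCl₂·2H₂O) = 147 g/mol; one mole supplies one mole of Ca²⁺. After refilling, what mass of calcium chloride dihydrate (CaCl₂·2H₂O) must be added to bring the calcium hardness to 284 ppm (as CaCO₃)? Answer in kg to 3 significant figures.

62.9 kg

After draining 37% and refilling: 341 × 0.63 + 21 × 0.37 = 222.6 ppm.
Deficit to target: 284 − 222.6 = 61.4 mg/L.
As CaCO₃: 61.4 mg/L × 698,000 L = 42,860 g; ÷ 100.1 = 428.1 mol Ca²⁺.
Mass: 428.1 × 147 = 62,940 g.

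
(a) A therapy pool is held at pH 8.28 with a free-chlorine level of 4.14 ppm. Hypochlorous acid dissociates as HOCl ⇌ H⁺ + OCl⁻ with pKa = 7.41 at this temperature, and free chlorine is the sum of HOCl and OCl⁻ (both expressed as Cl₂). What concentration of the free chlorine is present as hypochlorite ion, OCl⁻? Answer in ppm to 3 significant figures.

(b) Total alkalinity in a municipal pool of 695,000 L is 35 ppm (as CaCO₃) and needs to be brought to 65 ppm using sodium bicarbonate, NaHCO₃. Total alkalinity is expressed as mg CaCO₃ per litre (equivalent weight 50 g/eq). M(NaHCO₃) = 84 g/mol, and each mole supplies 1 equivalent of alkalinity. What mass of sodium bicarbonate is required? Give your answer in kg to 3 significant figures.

(a) 3.65 ppm; (b) 35.0 kg

(a) [OCl⁻]/[HOCl] = 10^(pH − pKa) = 10^(8.28 − 7.41) = 10^0.87 = 7.413.
(a) Fraction as HOCl = 1 / (1 + 7.413) = 0.1189.
(a) OCl⁻ = (1 − 0.1189) × 4.14 ppm = 3.648 ppm.

(b) Alkalinity to add: (65 − 35) = 30 mg/L as CaCO₃ × 695,000 L = 20,850 g as CaCO₃.
(b) Equivalents: 20,850 g ÷ 50 g/eq = 417 eq.
(b) NaHCO₃ supplies 1 eq per mole → 417 mol.
(b) Mass: 417 mol × 84 g/mol = 35,030 g.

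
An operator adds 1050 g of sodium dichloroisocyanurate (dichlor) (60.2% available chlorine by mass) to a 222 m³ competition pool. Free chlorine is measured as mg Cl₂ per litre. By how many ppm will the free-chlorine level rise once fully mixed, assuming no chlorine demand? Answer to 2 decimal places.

2.85 ppm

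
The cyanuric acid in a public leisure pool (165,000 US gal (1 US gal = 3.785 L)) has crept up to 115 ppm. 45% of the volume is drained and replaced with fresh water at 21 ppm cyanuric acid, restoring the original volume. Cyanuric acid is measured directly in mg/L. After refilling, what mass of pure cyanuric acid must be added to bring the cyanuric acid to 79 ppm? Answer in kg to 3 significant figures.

Volume: 165,000 US gal × 3.785 L/gal = 624,525 L.
After draining 45% and refilling: 115 × 0.55 + 21 × 0.45 = 72.7 ppm.
Deficit to target: 79 − 72.7 = 6.3 mg/L.
Mass: 6.3 mg/L × 624,525 L = 3935 g cyanuric acid.

3.93 kg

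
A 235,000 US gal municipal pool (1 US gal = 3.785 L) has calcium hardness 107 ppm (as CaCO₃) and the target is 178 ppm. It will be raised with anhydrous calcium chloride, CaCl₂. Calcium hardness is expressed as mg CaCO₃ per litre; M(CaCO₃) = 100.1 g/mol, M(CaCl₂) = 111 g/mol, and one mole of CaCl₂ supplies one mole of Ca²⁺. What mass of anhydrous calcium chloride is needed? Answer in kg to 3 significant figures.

70.0 kg

Volume: 235,000 US gal × 3.785 L/gal = 889,475 L.
Hardness to add: (178 − 107) = 71 mg/L as CaCO₃ × 889,475 L = 63,150 g as CaCO₃.
Moles of Ca²⁺ (1 mol Ca²⁺ ≡ 1 mol CaCO₃): 63,150 / 100.1 g/mol = 630.9 mol.
Mass of CaCl₂: 630.9 × 111 = 70,030 g.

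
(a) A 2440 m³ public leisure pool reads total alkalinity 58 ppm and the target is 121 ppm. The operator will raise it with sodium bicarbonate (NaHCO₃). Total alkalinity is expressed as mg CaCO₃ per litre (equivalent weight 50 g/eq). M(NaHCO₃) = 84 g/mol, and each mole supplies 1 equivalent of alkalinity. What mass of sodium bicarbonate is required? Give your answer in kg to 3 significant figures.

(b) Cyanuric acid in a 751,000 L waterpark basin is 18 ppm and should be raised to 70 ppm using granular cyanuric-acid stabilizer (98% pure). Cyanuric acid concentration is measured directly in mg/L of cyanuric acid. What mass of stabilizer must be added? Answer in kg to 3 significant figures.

(a) 258 kg; (b) 39.8 kg

(a) Volume: 2440 m³ = 2,440,000 L.
(a) Alkalinity to add: (121 − 58) = 63 mg/L as CaCO₃ × 2,440,000 L = 153,700 g as CaCO₃.
(a) Equivalents: 153,700 g ÷ 50 g/eq = 3074 eq.
(a) NaHCO₃ supplies 1 eq per mole → 3074 mol.
(a) Mass: 3074 mol × 84 g/mol = 258,200 g.

(b) CYA to add: (70 − 18) = 52 mg/L × 751,000 L = 39,050 g cyanuric acid.
(b) At 98% purity: 39,050 / 0.98 = 39,850 g product.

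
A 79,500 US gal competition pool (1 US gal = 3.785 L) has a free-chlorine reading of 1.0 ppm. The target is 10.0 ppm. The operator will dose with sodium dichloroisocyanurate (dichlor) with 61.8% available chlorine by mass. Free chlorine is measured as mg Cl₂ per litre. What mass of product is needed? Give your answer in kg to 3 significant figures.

Volume: 79,500 US gal × 3.785 L/gal = 300,908 L.
Chlorine deficit: 10.0 − 1.0 = 9 ppm = 9 mg/L as Cl₂.
Cl₂ equivalent needed: 9 mg/L × 300,908 L = 2,708,000 mg = 2708 g.
Product at 61.8% available chlorine: 2708 / 0.618 = 4382 g.

4.38 kg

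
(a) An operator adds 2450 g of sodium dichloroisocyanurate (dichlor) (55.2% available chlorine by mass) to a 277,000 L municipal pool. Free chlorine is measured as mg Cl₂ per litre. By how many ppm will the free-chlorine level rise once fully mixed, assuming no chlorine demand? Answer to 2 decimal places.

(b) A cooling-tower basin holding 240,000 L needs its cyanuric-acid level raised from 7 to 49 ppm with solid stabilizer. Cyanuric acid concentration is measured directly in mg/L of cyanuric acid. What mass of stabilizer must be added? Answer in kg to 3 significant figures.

(a) Available chlorine delivered: 2450 g × 0.552 = 1352 g as Cl₂.
(a) Concentration rise: 1352 g / 277,000 L = 4.882 mg/L = 4.88 ppm.

(b) CYA to add: (49 − 7) = 42 mg/L × 240,000 L = 10,080 g cyanuric acid.

(a) 4.88 ppm; (b) 10.1 kg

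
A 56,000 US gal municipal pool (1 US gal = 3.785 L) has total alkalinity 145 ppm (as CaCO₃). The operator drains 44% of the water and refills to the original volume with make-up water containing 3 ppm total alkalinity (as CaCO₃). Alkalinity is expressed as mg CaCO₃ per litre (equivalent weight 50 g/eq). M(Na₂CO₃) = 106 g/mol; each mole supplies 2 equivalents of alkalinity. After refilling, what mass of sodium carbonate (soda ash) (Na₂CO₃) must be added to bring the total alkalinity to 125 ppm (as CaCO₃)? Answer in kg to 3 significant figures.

Volume: 56,000 US gal × 3.785 L/gal = 211,960 L.
After draining 44% and refilling: 145 × 0.56 + 3 × 0.44 = 82.52 ppm.
Deficit to target: 125 − 82.52 = 42.48 mg/L.
As CaCO₃: 42.48 mg/L × 211,960 L = 9004 g; ÷ 50 g/eq ÷ 2 = 90.04 mol Na₂CO₃.
Mass: 90.04 × 106 = 9544 g.

9.54 kg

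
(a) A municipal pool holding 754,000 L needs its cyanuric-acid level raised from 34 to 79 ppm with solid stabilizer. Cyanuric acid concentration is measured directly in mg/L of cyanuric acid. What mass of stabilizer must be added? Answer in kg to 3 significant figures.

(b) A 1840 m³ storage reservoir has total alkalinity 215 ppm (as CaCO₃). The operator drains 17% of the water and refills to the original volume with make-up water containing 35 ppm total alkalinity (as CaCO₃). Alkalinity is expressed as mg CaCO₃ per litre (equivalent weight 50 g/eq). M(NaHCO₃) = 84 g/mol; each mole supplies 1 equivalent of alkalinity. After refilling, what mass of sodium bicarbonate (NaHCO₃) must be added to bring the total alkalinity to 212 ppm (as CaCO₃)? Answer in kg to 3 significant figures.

(a) 33.9 kg; (b) 85.3 kg

(a) CYA to add: (79 − 34) = 45 mg/L × 754,000 L = 33,930 g cyanuric acid.

(b) Volume: 1840 m³ = 1,840,000 L.
(b) After draining 17% and refilling: 215 × 0.83 + 35 × 0.17 = 184.4 ppm.
(b) Deficit to target: 212 − 184.4 = 27.6 mg/L.
(b) As CaCO₃: 27.6 mg/L × 1,840,000 L = 50,780 g; ÷ 50 g/eq ÷ 1 = 1016 mol NaHCO₃.
(b) Mass: 1016 × 84 = 85,320 g.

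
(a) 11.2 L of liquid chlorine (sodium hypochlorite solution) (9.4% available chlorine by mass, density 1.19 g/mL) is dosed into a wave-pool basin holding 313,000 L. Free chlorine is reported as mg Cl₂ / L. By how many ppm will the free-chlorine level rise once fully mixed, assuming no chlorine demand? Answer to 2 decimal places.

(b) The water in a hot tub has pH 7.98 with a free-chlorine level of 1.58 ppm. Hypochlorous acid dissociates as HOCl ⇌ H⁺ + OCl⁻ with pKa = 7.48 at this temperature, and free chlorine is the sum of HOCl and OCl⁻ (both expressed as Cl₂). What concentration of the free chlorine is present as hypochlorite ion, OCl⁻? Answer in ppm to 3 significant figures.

(a) 4.00 ppm; (b) 1.20 ppm

(a) Mass of solution: 11.2 L × 1000 mL/L × 1.19 g/mL = 13,330 g.
(a) Available chlorine delivered: 13,330 g × 0.094 = 1253 g as Cl₂.
(a) Concentration rise: 1253 g / 313,000 L = 4.003 mg/L = 4.00 ppm.

(b) [OCl⁻]/[HOCl] = 10^(pH − pKa) = 10^(7.98 − 7.48) = 10^0.50 = 3.162.
(b) Fraction as HOCl = 1 / (1 + 3.162) = 0.2403.
(b) OCl⁻ = (1 − 0.2403) × 1.58 ppm = 1.2 ppm.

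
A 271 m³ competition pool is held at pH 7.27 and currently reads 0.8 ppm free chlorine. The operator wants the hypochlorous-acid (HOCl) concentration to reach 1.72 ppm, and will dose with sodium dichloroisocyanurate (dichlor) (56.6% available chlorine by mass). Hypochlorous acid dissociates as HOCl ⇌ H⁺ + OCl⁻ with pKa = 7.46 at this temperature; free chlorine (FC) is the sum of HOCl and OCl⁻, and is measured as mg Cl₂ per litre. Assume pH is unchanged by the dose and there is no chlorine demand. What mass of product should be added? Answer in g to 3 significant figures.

Volume: 271 m³ = 271,000 L.
[OCl⁻]/[HOCl] = 10^(pH − pKa) = 10^(7.27 − 7.46) = 0.6457; fraction as HOCl = 1/(1 + 0.6457) = 0.6077.
Free chlorine required for 1.72 ppm HOCl: 1.72 / 0.6077 = 2.831 ppm.
FC to add: 2.831 − 0.8 = 2.031 mg/L as Cl₂.
Cl₂ equivalent: 2.031 mg/L × 271,000 L = 550.3 g.
Product at 56.6% available Cl: 550.3 / 0.566 = 972.2 g.

972 g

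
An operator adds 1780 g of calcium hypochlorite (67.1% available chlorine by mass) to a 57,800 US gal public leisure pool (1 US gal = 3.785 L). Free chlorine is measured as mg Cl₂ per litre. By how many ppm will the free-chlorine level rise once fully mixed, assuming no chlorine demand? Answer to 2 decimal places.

5.46 ppm

Volume: 57,800 US gal × 3.785 L/gal = 218,773 L.
Available chlorine delivered: 1780 g × 0.671 = 1194 g as Cl₂.
Concentration rise: 1194 g / 218,773 L = 5.459 mg/L = 5.46 ppm.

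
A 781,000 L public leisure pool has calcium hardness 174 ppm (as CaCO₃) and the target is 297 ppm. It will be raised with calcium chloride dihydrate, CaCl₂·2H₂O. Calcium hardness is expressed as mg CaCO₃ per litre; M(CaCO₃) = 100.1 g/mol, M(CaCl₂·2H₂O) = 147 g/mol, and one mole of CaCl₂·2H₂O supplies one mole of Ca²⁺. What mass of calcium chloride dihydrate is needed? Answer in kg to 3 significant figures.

141 kg

Hardness to add: (297 − 174) = 123 mg/L as CaCO₃ × 781,000 L = 96,060 g as CaCO₃.
Moles of Ca²⁺ (1 mol Ca²⁺ ≡ 1 mol CaCO₃): 96,060 / 100.1 g/mol = 959.7 mol.
Mass of CaCl₂·2H₂O: 959.7 × 147 = 141,100 g.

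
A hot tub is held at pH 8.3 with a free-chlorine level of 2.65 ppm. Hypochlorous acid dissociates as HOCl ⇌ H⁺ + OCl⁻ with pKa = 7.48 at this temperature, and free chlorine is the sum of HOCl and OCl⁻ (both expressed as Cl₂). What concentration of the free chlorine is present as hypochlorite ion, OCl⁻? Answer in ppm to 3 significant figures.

2.30 ppm

[OCl⁻]/[HOCl] = 10^(pH − pKa) = 10^(8.3 − 7.48) = 10^0.82 = 6.607.
Fraction as HOCl = 1 / (1 + 6.607) = 0.1315.
OCl⁻ = (1 − 0.1315) × 2.65 ppm = 2.302 ppm.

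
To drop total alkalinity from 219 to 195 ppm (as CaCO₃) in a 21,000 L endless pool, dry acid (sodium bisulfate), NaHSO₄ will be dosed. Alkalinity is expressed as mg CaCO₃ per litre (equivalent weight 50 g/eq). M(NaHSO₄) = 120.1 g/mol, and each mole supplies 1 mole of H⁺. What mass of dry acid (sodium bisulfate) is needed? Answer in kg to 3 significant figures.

Alkalinity to neutralize: (219 − 195) = 24 mg/L as CaCO₃ × 21,000 L = 504 g as CaCO₃.
Equivalents of H⁺ required: 504 ÷ 50 g/eq = 10.08 eq = 10.08 mol NaHSO₄.
Mass of NaHSO₄: 10.08 × 120.1 = 1211 g.

1.21 kg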